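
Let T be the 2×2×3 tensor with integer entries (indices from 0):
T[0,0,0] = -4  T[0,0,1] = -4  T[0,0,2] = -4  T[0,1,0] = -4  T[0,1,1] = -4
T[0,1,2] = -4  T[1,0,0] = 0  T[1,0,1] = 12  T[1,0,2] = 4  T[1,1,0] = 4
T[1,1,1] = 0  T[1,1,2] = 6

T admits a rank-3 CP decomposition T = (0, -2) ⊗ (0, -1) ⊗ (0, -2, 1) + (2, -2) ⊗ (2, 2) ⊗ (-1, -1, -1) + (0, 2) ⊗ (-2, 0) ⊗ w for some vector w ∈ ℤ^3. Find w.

w = (1, -2, 0)

Subtract the known terms from T to get the rank-1 residual R = (0, 2) ⊗ (-2, 0) ⊗ w, so R[i,j,k] = a[i]·b[j]·w[k]. Pick indices with nonzero a[1]·b[0] = (2)·(-2) = -4. Only the fibre through (1,0,·) is needed: R[1,0,:] = T[1,0,:] − Σₗ aₗ[1]bₗ[0]cₗ = [0, 12, 4] − (-2)·(0)·(0, -2, 1) − (-2)·(2)·(-1, -1, -1) = [-4, 8, 0]. Then w[k] = R[1,0,k] / -4 for each k, giving w = [-4, 8, 0] / -4 = (1, -2, 0).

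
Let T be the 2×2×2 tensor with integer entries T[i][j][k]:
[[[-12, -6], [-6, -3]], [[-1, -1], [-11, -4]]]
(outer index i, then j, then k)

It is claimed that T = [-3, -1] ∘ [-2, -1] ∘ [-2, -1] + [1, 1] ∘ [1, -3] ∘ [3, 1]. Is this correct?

Reconstruct entry (0,0,0) from the claimed factors: Σₗ aₗ[0]bₗ[0]cₗ[0] = (-3)·(-2)·(-2) + (1)·(1)·(3) = -9, but T[0,0,0] = -12. The claim is false.

No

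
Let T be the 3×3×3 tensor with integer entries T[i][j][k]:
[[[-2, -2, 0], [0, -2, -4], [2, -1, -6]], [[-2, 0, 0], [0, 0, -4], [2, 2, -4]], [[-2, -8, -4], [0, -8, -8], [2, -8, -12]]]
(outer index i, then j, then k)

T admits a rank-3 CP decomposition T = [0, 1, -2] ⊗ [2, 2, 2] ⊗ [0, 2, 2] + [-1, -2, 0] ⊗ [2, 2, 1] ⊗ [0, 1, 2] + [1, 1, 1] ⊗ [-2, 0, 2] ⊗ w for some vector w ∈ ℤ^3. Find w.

w = [1, 0, -2]

Subtract the known terms from T to get the rank-1 residual R = [1, 1, 1] ⊗ [-2, 0, 2] ⊗ w, so R[i,j,k] = a[i]·b[j]·w[k]. Pick indices with nonzero a[0]·b[0] = (1)·(-2) = -2. Only the fibre through (0,0,·) is needed: R[0,0,:] = T[0,0,:] − Σₗ aₗ[0]bₗ[0]cₗ = [-2, -2, 0] − (0)·(2)·[0, 2, 2] − (-1)·(2)·[0, 1, 2] = [-2, 0, 4]. Then w[k] = R[0,0,k] / -2 for each k, giving w = [-2, 0, 4] / -2 = [1, 0, -2].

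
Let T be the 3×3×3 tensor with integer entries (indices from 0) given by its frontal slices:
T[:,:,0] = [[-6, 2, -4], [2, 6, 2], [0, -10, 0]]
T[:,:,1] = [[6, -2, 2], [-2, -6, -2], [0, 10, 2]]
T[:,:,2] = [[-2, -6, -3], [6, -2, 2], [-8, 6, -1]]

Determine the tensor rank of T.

Lower bound: the mode-1 unfolding of T (rows indexed by i, columns by (j,k) = (0,0), (0,1), (0,2), (1,0), (1,1), (1,2), (2,0), (2,1), (2,2)) is [[-6, 6, -2, 2, -2, -6, -4, 2, -3], [2, -2, 6, 6, -6, -2, 2, -2, 2], [0, 0, -8, -10, 10, 6, 0, 2, -1]].
There the 3×3 minor on rows i ∈ {0, 1, 2}, columns (j,k) ∈ {(0,0), (0,2), (2,0)} is det [[-6, -2, -4], [2, 6, 2], [0, -8, 0]] = -32 ≠ 0, so this unfolding has rank ≥ 3; CP rank is at least every unfolding rank, so rank(T) ≥ 3. (This is only a lower bound: in general the CP rank may exceed every unfolding rank, so we still need to exhibit 3 rank-1 terms summing to T.)
Upper bound: T is a sum of 3 rank-1 terms, T = [1, -1, 1] ∘ [2, 1, 1] ∘ [-2, 2, -2] + [1, 0, -1] ∘ [0, 0, 1] ∘ [-2, 0, -1] + [1, 1, -2] ∘ [1, -2, 0] ∘ [-2, 2, 2] (one valid choice — decompositions are not unique — normalised so each a, b is primitive with positive first nonzero entry; check it by expanding all entries), so rank(T) ≤ 3.
These bounds meet, so rank(T) = 3.

3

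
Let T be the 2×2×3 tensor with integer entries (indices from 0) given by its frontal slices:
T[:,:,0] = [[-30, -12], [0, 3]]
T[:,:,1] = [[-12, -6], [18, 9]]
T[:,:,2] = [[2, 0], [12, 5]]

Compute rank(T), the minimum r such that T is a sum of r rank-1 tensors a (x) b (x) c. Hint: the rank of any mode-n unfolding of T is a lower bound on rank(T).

2

Lower bound: the mode-1 unfolding of T (rows indexed by i, columns by (j,k) = (0,0), (0,1), (0,2), (1,0), (1,1), (1,2)) is [[-30, -12, 2, -12, -6, 0], [0, 18, 12, 3, 9, 5]].
There the 2×2 minor on rows i ∈ {0, 1}, columns (j,k) ∈ {(0,0), (0,1)} is det [[-30, -12], [0, 18]] = -540 ≠ 0, so this unfolding has rank ≥ 2; CP rank is at least every unfolding rank, so rank(T) ≥ 2. (Flattening ranks never certify an upper bound on CP rank; for that we must actually write T with 2 rank-1 terms.)
Upper bound — finding two terms. Write S_k = T[:,:,k] for the frontal slices: S₀ = [[-30, -12], [0, 3]], S₁ = [[-12, -6], [18, 9]], S₂ = [[2, 0], [12, 5]].
If T = a₁ (x) b₁ (x) c₁ + a₂ (x) b₂ (x) c₂ then each S_k = c₁[k]·a₁b₁ᵀ + c₂[k]·a₂b₂ᵀ. S₀ and S₁ are linearly independent, so a₁b₁ᵀ and a₂b₂ᵀ must span the same plane of matrices: they are the rank-1 matrices of the form x·S₀ + y·S₁.
det(x·S₀ + y·S₁) is −90·x² − 90·xy = (-90)·(x + y)(x), vanishing at (x:y) = (1:-1) and (0:1).
M₁ = S₀ − S₁ = [[-18, -6], [-18, -6]] = (-6)·[1, 1][3, 1]ᵀ and M₂ = S₁ = [[-12, -6], [18, 9]] = (-3)·[2, -3][2, 1]ᵀ, so take a₁ = [1, 1], b₁ = [3, 1], a₂ = [2, -3], b₂ = [2, 1].
Each slice is an integer combination of E₁ = a₁b₁ᵀ and E₂ = a₂b₂ᵀ: S₀ = −6·E₁ − 3·E₂, S₁ = −3·E₂, S₂ = 2·E₁ − E₂; reading off coefficients, c₁ = [-6, 0, 2] and c₂ = [-3, -3, -1].
Hence T = [1, 1] (x) [3, 1] (x) [-6, 0, 2] + [2, -3] (x) [2, 1] (x) [-3, -3, -1], so rank(T) ≤ 2.
These bounds meet, so rank(T) = 2.
Check entry T[1,1,2] = 5: (1)·(1)·(2) + (-3)·(1)·(-1) = 5.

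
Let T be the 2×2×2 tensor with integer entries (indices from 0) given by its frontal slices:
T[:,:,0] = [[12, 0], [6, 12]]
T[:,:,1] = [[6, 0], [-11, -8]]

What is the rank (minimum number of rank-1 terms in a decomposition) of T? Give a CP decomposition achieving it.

rank(T) = 2

Lower bound: the mode-3 unfolding of T (rows indexed by k, columns by (i,j) = (0,0), (0,1), (1,0), (1,1)) is [[12, 0, 6, 12], [6, 0, -11, -8]].
There the 2×2 minor on rows k ∈ {0, 1}, columns (i,j) ∈ {(0,0), (1,0)} is det [[12, 6], [6, -11]] = -168 ≠ 0, so this unfolding has rank ≥ 2; CP rank is at least every unfolding rank, so rank(T) ≥ 2. (Unfolding ranks only ever bound the CP rank from below — rank(T) can be strictly larger than all of them — so the matching upper bound has to come from an explicit 2-term decomposition.)
Upper bound — finding two terms. Write S_k = T[:,:,k] for the frontal slices: S₀ = [[12, 0], [6, 12]], S₁ = [[6, 0], [-11, -8]].
If T = a₁ ⊗ b₁ ⊗ c₁ + a₂ ⊗ b₂ ⊗ c₂ then each S_k = c₁[k]·a₁b₁ᵀ + c₂[k]·a₂b₂ᵀ. S₀ and S₁ are linearly independent, so a₁b₁ᵀ and a₂b₂ᵀ must span the same plane of matrices: they are the rank-1 matrices of the form x·S₀ + y·S₁.
det(x·S₀ + y·S₁) is 144·x² − 24·xy − 48·y² = 24·(3·x − 2·y)(2·x + y), vanishing at (x:y) = (2:3) and (1:-2).
M₁ = 2·S₀ + 3·S₁ = [[42, 0], [-21, 0]] = 21·[2, -1][1, 0]ᵀ and M₂ = S₀ − 2·S₁ = [[0, 0], [28, 28]] = 28·[0, 1][1, 1]ᵀ, so take a₁ = [2, -1], b₁ = [1, 0], a₂ = [0, 1], b₂ = [1, 1].
Each slice is an integer combination of E₁ = a₁b₁ᵀ and E₂ = a₂b₂ᵀ: S₀ = 6·E₁ + 12·E₂, S₁ = 3·E₁ − 8·E₂; reading off coefficients, c₁ = [6, 3] and c₂ = [12, -8].
Hence T = [2, -1] ⊗ [1, 0] ⊗ [6, 3] + [0, 1] ⊗ [1, 1] ⊗ [12, -8], so rank(T) ≤ 2.
These bounds meet, so rank(T) = 2.
Check entry T[0,1,0] = 0: (2)·(0)·(6) + (0)·(1)·(12) = 0.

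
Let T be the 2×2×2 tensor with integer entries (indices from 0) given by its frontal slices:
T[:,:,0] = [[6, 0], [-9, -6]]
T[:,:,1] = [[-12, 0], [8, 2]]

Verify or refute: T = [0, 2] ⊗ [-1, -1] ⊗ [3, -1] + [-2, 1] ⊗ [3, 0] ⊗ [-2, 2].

No

Reconstruct entry (0,0,0) from the claimed factors: Σₗ aₗ[0]bₗ[0]cₗ[0] = (0)·(-1)·(3) + (-2)·(3)·(-2) = 12, but T[0,0,0] = 6. The claim is false.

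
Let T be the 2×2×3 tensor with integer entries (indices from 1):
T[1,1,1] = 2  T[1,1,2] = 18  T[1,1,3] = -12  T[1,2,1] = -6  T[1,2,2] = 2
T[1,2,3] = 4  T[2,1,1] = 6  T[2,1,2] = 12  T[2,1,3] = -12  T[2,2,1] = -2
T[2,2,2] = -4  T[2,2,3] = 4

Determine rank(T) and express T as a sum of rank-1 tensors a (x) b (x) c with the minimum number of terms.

rank(T) = 2

Lower bound: the mode-3 unfolding of T (rows indexed by k, columns by (i,j) = (1,1), (1,2), (2,1), (2,2)) is [[2, -6, 6, -2], [18, 2, 12, -4], [-12, 4, -12, 4]].
There the 2×2 minor on rows k ∈ {1, 2}, columns (i,j) ∈ {(1,1), (1,2)} is det [[2, -6], [18, 2]] = 112 ≠ 0, so this unfolding has rank ≥ 2; CP rank is at least every unfolding rank, so rank(T) ≥ 2. (Unfolding ranks only ever bound the CP rank from below — rank(T) can be strictly larger than all of them — so the matching upper bound has to come from an explicit 2-term decomposition.)
Upper bound — finding two terms. Write S_k = T[:,:,k] for the frontal slices: S₁ = [[2, -6], [6, -2]], S₂ = [[18, 2], [12, -4]], S₃ = [[-12, 4], [-12, 4]].
If T = a₁ (x) b₁ (x) c₁ + a₂ (x) b₂ (x) c₂ then each S_k = c₁[k]·a₁b₁ᵀ + c₂[k]·a₂b₂ᵀ. S₁ and S₂ are linearly independent, so a₁b₁ᵀ and a₂b₂ᵀ must span the same plane of matrices: they are the rank-1 matrices of the form x·S₁ + y·S₂.
det(x·S₁ + y·S₂) is 32·x² + 16·xy − 96·y² = 16·(2·x − 3·y)(x + 2·y), vanishing at (x:y) = (3:2) and (2:-1).
M₁ = 3·S₁ + 2·S₂ = [[42, -14], [42, -14]] = 14·[1, 1][3, -1]ᵀ and M₂ = 2·S₁ − S₂ = [[-14, -14], [0, 0]] = (-14)·[1, 0][1, 1]ᵀ, so take a₁ = [1, 1], b₁ = [3, -1], a₂ = [1, 0], b₂ = [1, 1].
Each slice is an integer combination of E₁ = a₁b₁ᵀ and E₂ = a₂b₂ᵀ: S₁ = 2·E₁ − 4·E₂, S₂ = 4·E₁ + 6·E₂, S₃ = −4·E₁; reading off coefficients, c₁ = [2, 4, -4] and c₂ = [-4, 6, 0].
Hence T = [1, 1] (x) [3, -1] (x) [2, 4, -4] + [1, 0] (x) [1, 1] (x) [-4, 6, 0], so rank(T) ≤ 2.
These bounds meet, so rank(T) = 2.
Check entry T[1,2,1] = -6: (1)·(-1)·(2) + (1)·(1)·(-4) = -6.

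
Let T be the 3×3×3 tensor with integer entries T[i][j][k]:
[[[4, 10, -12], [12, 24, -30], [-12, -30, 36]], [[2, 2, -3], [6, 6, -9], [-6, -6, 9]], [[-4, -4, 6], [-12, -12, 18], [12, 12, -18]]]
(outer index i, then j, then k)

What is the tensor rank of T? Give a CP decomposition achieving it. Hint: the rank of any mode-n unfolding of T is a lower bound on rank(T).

Lower bound: in the mode-1 unfolding of T (rows indexed by i, columns by (j,k)) the 2×2 minor on rows i ∈ {0, 1}, columns (j,k) ∈ {(0,0), (0,1)} is det [[4, 10], [2, 2]] = -12 ≠ 0, so that unfolding has rank ≥ 2 and hence rank(T) ≥ 2 (CP rank is at least every unfolding rank, though it can be larger).
Upper bound: with S_k = T[:,:,k], the two rank-1 terms a₁b₁ᵀ, a₂b₂ᵀ are the rank-1 members of the pencil x·S₀ + y·S₁.
The 2×2 minor of x·S₀ + y·S₁ on rows {0,1}, columns {0,1} is 12·xy + 12·y² = 12·(y)(x + y), vanishing at (x:y) = (1:0) and (1:-1).
M₁ = S₀ = [[4, 12, -12], [2, 6, -6], [-4, -12, 12]] = 2·(2, 1, -2)(1, 3, -3)ᵀ and M₂ = S₀ − S₁ = [[-6, -12, 18], [0, 0, 0], [0, 0, 0]] = (-6)·(1, 0, 0)(1, 2, -3)ᵀ, so take a₁ = (2, 1, -2), b₁ = (1, 3, -3), a₂ = (1, 0, 0), b₂ = (1, 2, -3).
Each slice is an integer combination of E₁ = a₁b₁ᵀ and E₂ = a₂b₂ᵀ: S₀ = 2·E₁, S₁ = 2·E₁ + 6·E₂, S₂ = −3·E₁ − 6·E₂; reading off coefficients, c₁ = (2, 2, -3) and c₂ = (0, 6, -6).
Hence T = (2, 1, -2) ⊗ (1, 3, -3) ⊗ (2, 2, -3) + (1, 0, 0) ⊗ (1, 2, -3) ⊗ (0, 6, -6), so rank(T) ≤ 2.
These bounds meet, so rank(T) = 2.

rank(T) = 2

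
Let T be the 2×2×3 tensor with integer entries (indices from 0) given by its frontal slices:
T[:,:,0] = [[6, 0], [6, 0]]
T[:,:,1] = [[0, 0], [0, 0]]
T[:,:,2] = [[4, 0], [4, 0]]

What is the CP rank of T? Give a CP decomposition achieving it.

rank(T) = 1

Lower bound: T ≠ 0 (e.g. T[0,0,0] = 6), so rank(T) ≥ 1.
Upper bound: the mode-1 fibre T[:,0,0] = [6, 6] gives a = [1, 1] (primitive direction); the mode-2 fibre T[0,:,0] = [6, 0] gives b = [1, 0]; then c[k] = T[0,0,k] / (a[0]·b[0]) = [6, 0, 4] / 1 = [6, 0, 4].
Expanding [1, 1] (x) [1, 0] (x) [6, 0, 4] reproduces all 12 entries of T, so T = [1, 1] (x) [1, 0] (x) [6, 0, 4] and rank(T) ≤ 1.
These bounds meet, so rank(T) = 1.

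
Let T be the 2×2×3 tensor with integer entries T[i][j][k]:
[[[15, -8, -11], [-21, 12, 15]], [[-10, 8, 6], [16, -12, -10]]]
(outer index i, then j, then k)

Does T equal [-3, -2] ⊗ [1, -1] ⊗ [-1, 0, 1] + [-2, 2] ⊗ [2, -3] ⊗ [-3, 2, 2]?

Yes

Reconstruct entrywise from the claimed factors. For example, T[1,1,1] = -12 and Σₗ aₗ[1]bₗ[1]cₗ[1] = (-2)·(-1)·(0) + (2)·(-3)·(2) = -12; checking all 12 entries, every one matches. The claim holds.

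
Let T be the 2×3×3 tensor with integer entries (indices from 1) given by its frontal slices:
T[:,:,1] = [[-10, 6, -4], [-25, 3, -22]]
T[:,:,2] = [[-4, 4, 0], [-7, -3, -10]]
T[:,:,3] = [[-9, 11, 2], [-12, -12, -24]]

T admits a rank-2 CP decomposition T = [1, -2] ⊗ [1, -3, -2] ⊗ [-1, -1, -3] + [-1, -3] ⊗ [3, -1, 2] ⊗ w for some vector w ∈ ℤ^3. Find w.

Subtract the known terms from T to get the rank-1 residual R = [-1, -3] ⊗ [3, -1, 2] ⊗ w, so R[i,j,k] = a[i]·b[j]·w[k]. Pick indices with nonzero a[1]·b[1] = (-1)·(3) = -3. Only the fibre through (1,1,·) is needed: R[1,1,:] = T[1,1,:] − Σₗ aₗ[1]bₗ[1]cₗ = [-10, -4, -9] − (1)·(1)·[-1, -1, -3] = [-9, -3, -6]. Then w[k] = R[1,1,k] / -3 for each k, giving w = [-9, -3, -6] / -3 = [3, 1, 2].

w = [3, 1, 2]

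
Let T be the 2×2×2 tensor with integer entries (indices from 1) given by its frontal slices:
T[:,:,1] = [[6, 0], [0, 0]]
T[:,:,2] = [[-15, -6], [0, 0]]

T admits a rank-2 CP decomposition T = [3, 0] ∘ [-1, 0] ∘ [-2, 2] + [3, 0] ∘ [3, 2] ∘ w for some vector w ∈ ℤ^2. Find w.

Subtract the known terms from T to get the rank-1 residual R = [3, 0] ∘ [3, 2] ∘ w, so R[i,j,k] = a[i]·b[j]·w[k]. Pick indices with nonzero a[1]·b[1] = (3)·(3) = 9. Only the fibre through (1,1,·) is needed: R[1,1,:] = T[1,1,:] − Σₗ aₗ[1]bₗ[1]cₗ = [6, -15] − (3)·(-1)·[-2, 2] = [0, -9]. Then w[k] = R[1,1,k] / 9 for each k, giving w = [0, -9] / 9 = [0, -1].

w = [0, -1]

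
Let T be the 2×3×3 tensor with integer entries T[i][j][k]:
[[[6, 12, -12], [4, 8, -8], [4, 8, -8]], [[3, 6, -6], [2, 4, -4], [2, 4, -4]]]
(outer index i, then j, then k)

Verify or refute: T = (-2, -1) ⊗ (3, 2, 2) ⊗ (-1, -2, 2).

Reconstruct entrywise from the claimed factors. For example, T[0,1,2] = -8 and Σₗ aₗ[0]bₗ[1]cₗ[2] = (-2)·(2)·(2) = -8; checking all 18 entries, every one matches. The claim holds.

Yes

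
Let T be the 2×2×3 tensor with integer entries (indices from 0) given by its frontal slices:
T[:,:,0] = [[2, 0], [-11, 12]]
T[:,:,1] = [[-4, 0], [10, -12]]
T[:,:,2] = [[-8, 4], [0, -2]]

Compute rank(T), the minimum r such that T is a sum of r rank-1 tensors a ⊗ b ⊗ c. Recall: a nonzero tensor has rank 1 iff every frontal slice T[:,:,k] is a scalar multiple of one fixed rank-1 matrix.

Lower bound: in the mode-3 unfolding of T (rows indexed by k, columns by (i,j)) the 3×3 minor on rows k ∈ {0, 1, 2}, columns (i,j) ∈ {(0,0), (0,1), (1,0)} is det [[2, 0, -11], [-4, 0, 10], [-8, 4, 0]] = 96 ≠ 0, so that unfolding has rank ≥ 3 and hence rank(T) ≥ 3 (CP rank is at least every unfolding rank, though it can be larger).
Upper bound: T is a sum of 3 rank-1 terms, T = (1, -2) ⊗ (1, -1) ⊗ (4, -4, -2) + (1, 1) ⊗ (1, -1) ⊗ (-4, 4, -2) + (2, 1) ⊗ (1, 0) ⊗ (1, -2, -2) (written with every a and b primitive with positive leading entry and the scale carried by c; CP decompositions are not unique, and this one is verified by expanding entrywise), so rank(T) ≤ 3.
These bounds meet, so rank(T) = 3.

3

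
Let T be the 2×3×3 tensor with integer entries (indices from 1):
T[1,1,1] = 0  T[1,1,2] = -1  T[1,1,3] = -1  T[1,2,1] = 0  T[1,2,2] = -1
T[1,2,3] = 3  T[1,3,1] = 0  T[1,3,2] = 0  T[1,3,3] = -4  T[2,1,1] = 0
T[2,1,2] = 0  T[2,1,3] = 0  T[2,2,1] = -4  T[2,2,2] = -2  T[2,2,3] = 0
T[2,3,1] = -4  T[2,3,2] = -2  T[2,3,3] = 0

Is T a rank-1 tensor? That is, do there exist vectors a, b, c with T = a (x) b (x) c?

The mode-3 unfolding of T (rows indexed by k, columns by (i,j) = (1,1), (1,2), (1,3), (2,1), (2,2), (2,3)) is [[0, 0, 0, 0, -4, -4], [-1, -1, 0, 0, -2, -2], [-1, 3, -4, 0, 0, 0]].
There the 3×3 minor on rows k ∈ {1, 2, 3}, columns (i,j) ∈ {(1,1), (1,2), (2,2)} is det [[0, 0, -4], [-1, -1, -2], [-1, 3, 0]] = 16 ≠ 0, so this unfolding has rank ≥ 3; CP rank is at least every unfolding rank, so rank(T) ≥ 3.
In particular rank(T) ≥ 3 > 1, so T is not rank-1.

No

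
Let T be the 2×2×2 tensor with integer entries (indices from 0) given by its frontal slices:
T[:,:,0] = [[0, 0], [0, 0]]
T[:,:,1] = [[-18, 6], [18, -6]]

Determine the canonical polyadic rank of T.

1

Lower bound: T ≠ 0 (e.g. T[0,0,1] = -18), so rank(T) ≥ 1.
Upper bound: if T = a ∘ b ∘ c then every fibre of T is a multiple of the corresponding factor, so read the factors off the fibres through the nonzero entry T[0,0,1] = -18.
The mode-1 fibre T[:,0,1] = [-18, 18] gives a = [1, -1] (primitive direction); the mode-2 fibre T[0,:,1] = [-18, 6] gives b = [3, -1]; then c[k] = T[0,0,k] / (a[0]·b[0]) = [0, -18] / 3 = [0, -6].
Expanding [1, -1] ∘ [3, -1] ∘ [0, -6] reproduces all 8 entries of T, so T = [1, -1] ∘ [3, -1] ∘ [0, -6] and rank(T) ≤ 1.
These bounds meet, so rank(T) = 1.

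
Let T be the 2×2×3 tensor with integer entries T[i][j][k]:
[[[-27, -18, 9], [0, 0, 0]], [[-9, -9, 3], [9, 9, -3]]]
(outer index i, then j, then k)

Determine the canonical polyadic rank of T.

2

Lower bound: in the mode-1 unfolding of T (rows indexed by i, columns by (j,k)) the 2×2 minor on rows i ∈ {0, 1}, columns (j,k) ∈ {(0,0), (0,1)} is det [[-27, -18], [-9, -9]] = 81 ≠ 0, so that unfolding has rank ≥ 2 and hence rank(T) ≥ 2 (CP rank is at least every unfolding rank, though it can be larger).
Upper bound: with S_k = T[:,:,k], the two rank-1 terms a₁b₁ᵀ, a₂b₂ᵀ are the rank-1 members of the pencil x·S₀ + y·S₁.
det(x·S₀ + y·S₁) is −243·x² − 405·xy − 162·y² = (-81)·(3·x + 2·y)(x + y), vanishing at (x:y) = (2:-3) and (1:-1).
M₁ = 2·S₀ − 3·S₁ = [[0, 0], [9, -9]] = 9·[0, 1][1, -1]ᵀ and M₂ = S₀ − S₁ = [[-9, 0], [0, 0]] = (-9)·[1, 0][1, 0]ᵀ, so take a₁ = [0, 1], b₁ = [1, -1], a₂ = [1, 0], b₂ = [1, 0].
Each slice is an integer combination of E₁ = a₁b₁ᵀ and E₂ = a₂b₂ᵀ: S₀ = −9·E₁ − 27·E₂, S₁ = −9·E₁ − 18·E₂, S₂ = 3·E₁ + 9·E₂; reading off coefficients, c₁ = [-9, -9, 3] and c₂ = [-27, -18, 9].
Hence T = [0, 1] ⊗ [1, -1] ⊗ [-9, -9, 3] + [1, 0] ⊗ [1, 0] ⊗ [-27, -18, 9], so rank(T) ≤ 2.
These bounds meet, so rank(T) = 2.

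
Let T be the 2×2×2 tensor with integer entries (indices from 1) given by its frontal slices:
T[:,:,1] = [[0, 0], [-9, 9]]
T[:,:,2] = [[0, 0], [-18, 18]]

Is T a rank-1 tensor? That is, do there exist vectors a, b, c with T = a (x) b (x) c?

Yes

If T = a (x) b (x) c then every fibre of T is a multiple of the corresponding factor, so read the factors off the fibres through the nonzero entry T[2,1,1] = -9.
The mode-1 fibre T[:,1,1] = [0, -9] gives a = (0, 1) (primitive direction); the mode-2 fibre T[2,:,1] = [-9, 9] gives b = (1, -1); then c[k] = T[2,1,k] / (a[2]·b[1]) = [-9, -18] / 1 = (-9, -18).
Expanding (0, 1) (x) (1, -1) (x) (-9, -18) reproduces all 8 entries of T, so T = (0, 1) (x) (1, -1) (x) (-9, -18) and rank(T) ≤ 1.
Equivalently every frontal slice T[:,:,k] is c[k] times the rank-1 matrix (0, 1) (x) (1, -1). So T has rank 1 (it is nonzero).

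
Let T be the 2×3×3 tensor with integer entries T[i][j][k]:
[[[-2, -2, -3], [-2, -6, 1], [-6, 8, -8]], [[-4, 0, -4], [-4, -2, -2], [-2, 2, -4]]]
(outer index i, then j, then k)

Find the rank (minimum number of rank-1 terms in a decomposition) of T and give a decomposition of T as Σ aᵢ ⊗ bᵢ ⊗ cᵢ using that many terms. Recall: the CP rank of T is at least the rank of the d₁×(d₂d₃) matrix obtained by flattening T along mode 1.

rank(T) = 3

Lower bound: the mode-3 unfolding of T (rows indexed by k, columns by (i,j) = (0,0), (0,1), (0,2), (1,0), (1,1), (1,2)) is [[-2, -2, -6, -4, -4, -2], [-2, -6, 8, 0, -2, 2], [-3, 1, -8, -4, -2, -4]].
There the 3×3 minor on rows k ∈ {0, 1, 2}, columns (i,j) ∈ {(0,0), (0,1), (0,2)} is det [[-2, -2, -6], [-2, -6, 8], [-3, 1, -8]] = 120 ≠ 0, so this unfolding has rank ≥ 3; CP rank is at least every unfolding rank, so rank(T) ≥ 3. (Flattening ranks never certify an upper bound on CP rank; for that we must actually write T with 3 rank-1 terms.)
Upper bound: T is a sum of 3 rank-1 terms, T = (1, 0) ⊗ (1, 1, -2) ⊗ (2, -2, 1) + (1, 1) ⊗ (2, 2, 1) ⊗ (-2, 0, -2) + (2, 1) ⊗ (0, 1, -1) ⊗ (0, -2, 2) (one valid choice — decompositions are not unique — normalised so each a, b is primitive with positive first nonzero entry; check it by expanding all entries), so rank(T) ≤ 3.
These bounds meet, so rank(T) = 3.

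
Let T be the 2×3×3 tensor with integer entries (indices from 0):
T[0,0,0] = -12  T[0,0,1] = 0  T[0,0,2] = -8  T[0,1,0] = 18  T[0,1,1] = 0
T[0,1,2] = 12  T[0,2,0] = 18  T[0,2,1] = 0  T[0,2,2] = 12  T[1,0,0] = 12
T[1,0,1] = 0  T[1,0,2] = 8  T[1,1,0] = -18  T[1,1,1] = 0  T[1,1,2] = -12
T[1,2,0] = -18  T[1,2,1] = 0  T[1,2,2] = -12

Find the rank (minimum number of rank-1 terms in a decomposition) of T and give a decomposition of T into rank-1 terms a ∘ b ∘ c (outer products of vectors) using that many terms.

rank(T) = 1

Lower bound: T ≠ 0 (e.g. T[0,0,0] = -12), so rank(T) ≥ 1.
Upper bound: the mode-1 fibre T[:,0,0] = [-12, 12] gives a = (1, -1) (primitive direction); the mode-2 fibre T[0,:,0] = [-12, 18, 18] gives b = (2, -3, -3); then c[k] = T[0,0,k] / (a[0]·b[0]) = [-12, 0, -8] / 2 = (-6, 0, -4).
Expanding (1, -1) ∘ (2, -3, -3) ∘ (-6, 0, -4) reproduces all 18 entries of T, so T = (1, -1) ∘ (2, -3, -3) ∘ (-6, 0, -4) and rank(T) ≤ 1.
These bounds meet, so rank(T) = 1.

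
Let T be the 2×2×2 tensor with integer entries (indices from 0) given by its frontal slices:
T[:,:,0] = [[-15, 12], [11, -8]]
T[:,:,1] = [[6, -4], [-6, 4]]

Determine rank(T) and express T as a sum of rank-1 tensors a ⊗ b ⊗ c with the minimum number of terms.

rank(T) = 2

Lower bound: in the mode-1 unfolding of T (rows indexed by i, columns by (j,k)) the 2×2 minor on rows i ∈ {0, 1}, columns (j,k) ∈ {(0,0), (0,1)} is det [[-15, 6], [11, -6]] = 24 ≠ 0, so that unfolding has rank ≥ 2 and hence rank(T) ≥ 2 (CP rank is at least every unfolding rank, though it can be larger).
Upper bound: with S_k = T[:,:,k], the two rank-1 terms a₁b₁ᵀ, a₂b₂ᵀ are the rank-1 members of the pencil x·S₀ + y·S₁.
det(x·S₀ + y·S₁) is −12·x² + 8·xy = (-4)·(3·x − 2·y)(x), vanishing at (x:y) = (2:3) and (0:1).
M₁ = 2·S₀ + 3·S₁ = [[-12, 12], [4, -4]] = (-4)·[3, -1][1, -1]ᵀ and M₂ = S₁ = [[6, -4], [-6, 4]] = 2·[1, -1][3, -2]ᵀ, so take a₁ = [3, -1], b₁ = [1, -1], a₂ = [1, -1], b₂ = [3, -2].
Each slice is an integer combination of E₁ = a₁b₁ᵀ and E₂ = a₂b₂ᵀ: S₀ = −2·E₁ − 3·E₂, S₁ = 2·E₂; reading off coefficients, c₁ = [-2, 0] and c₂ = [-3, 2].
Hence T = [3, -1] ⊗ [1, -1] ⊗ [-2, 0] + [1, -1] ⊗ [3, -2] ⊗ [-3, 2], so rank(T) ≤ 2.
These bounds meet, so rank(T) = 2.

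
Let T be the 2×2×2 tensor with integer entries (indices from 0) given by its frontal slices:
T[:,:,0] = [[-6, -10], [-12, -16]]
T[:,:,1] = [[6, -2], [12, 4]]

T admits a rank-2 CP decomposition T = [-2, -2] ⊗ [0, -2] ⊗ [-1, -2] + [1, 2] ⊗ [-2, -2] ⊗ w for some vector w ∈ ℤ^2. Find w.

w = [3, -3]

Subtract the known terms from T to get the rank-1 residual R = [1, 2] ⊗ [-2, -2] ⊗ w, so R[i,j,k] = a[i]·b[j]·w[k]. Pick indices with nonzero a[0]·b[0] = (1)·(-2) = -2. Only the fibre through (0,0,·) is needed: R[0,0,:] = T[0,0,:] − Σₗ aₗ[0]bₗ[0]cₗ = [-6, 6] − (-2)·(0)·[-1, -2] = [-6, 6]. Then w[k] = R[0,0,k] / -2 for each k, giving w = [-6, 6] / -2 = [3, -3].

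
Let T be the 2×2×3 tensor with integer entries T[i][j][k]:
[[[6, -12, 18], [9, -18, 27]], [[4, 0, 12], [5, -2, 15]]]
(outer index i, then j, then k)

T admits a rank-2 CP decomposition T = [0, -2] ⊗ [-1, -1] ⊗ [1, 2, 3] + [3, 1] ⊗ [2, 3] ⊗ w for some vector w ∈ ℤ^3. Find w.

Subtract the known terms from T to get the rank-1 residual R = [3, 1] ⊗ [2, 3] ⊗ w, so R[i,j,k] = a[i]·b[j]·w[k]. Pick indices with nonzero a[0]·b[0] = (3)·(2) = 6. Only the fibre through (0,0,·) is needed: R[0,0,:] = T[0,0,:] − Σₗ aₗ[0]bₗ[0]cₗ = [6, -12, 18] − (0)·(-1)·[1, 2, 3] = [6, -12, 18]. Then w[k] = R[0,0,k] / 6 for each k, giving w = [6, -12, 18] / 6 = [1, -2, 3].

w = [1, -2, 3]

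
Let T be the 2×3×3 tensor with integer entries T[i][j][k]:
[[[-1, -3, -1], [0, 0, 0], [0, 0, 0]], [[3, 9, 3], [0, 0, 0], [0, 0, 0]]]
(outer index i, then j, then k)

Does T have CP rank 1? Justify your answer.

Yes

The mode-1 fibre T[:,0,0] = [-1, 3] gives a = [1, -3] (primitive direction); the mode-2 fibre T[0,:,0] = [-1, 0, 0] gives b = [1, 0, 0]; then c[k] = T[0,0,k] / (a[0]·b[0]) = [-1, -3, -1] / 1 = [-1, -3, -1].
Expanding [1, -3] ⊗ [1, 0, 0] ⊗ [-1, -3, -1] reproduces all 18 entries of T, so T = [1, -3] ⊗ [1, 0, 0] ⊗ [-1, -3, -1] and rank(T) ≤ 1.
Equivalently every frontal slice T[:,:,k] is c[k] times the rank-1 matrix [1, -3] ⊗ [1, 0, 0]. So T has rank 1 (it is nonzero).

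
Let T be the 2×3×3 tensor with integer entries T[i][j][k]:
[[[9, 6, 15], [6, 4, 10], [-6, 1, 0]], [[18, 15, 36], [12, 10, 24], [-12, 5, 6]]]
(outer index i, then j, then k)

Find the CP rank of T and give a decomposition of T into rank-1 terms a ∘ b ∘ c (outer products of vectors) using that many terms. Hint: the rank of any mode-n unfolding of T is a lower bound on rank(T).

Lower bound: the mode-1 unfolding of T (rows indexed by i, columns by (j,k) = (0,0), (0,1), (0,2), (1,0), (1,1), (1,2), (2,0), (2,1), (2,2)) is [[9, 6, 15, 6, 4, 10, -6, 1, 0], [18, 15, 36, 12, 10, 24, -12, 5, 6]].
There the 2×2 minor on rows i ∈ {0, 1}, columns (j,k) ∈ {(0,0), (0,1)} is det [[9, 6], [18, 15]] = 27 ≠ 0, so this unfolding has rank ≥ 2; CP rank is at least every unfolding rank, so rank(T) ≥ 2. (Unfolding ranks only ever bound the CP rank from below — rank(T) can be strictly larger than all of them — so the matching upper bound has to come from an explicit 2-term decomposition.)
Upper bound — finding two terms. Write S_k = T[:,:,k] for the frontal slices: S₀ = [[9, 6, -6], [18, 12, -12]], S₁ = [[6, 4, 1], [15, 10, 5]], S₂ = [[15, 10, 0], [36, 24, 6]].
If T = a₁ ∘ b₁ ∘ c₁ + a₂ ∘ b₂ ∘ c₂ then each S_k = c₁[k]·a₁b₁ᵀ + c₂[k]·a₂b₂ᵀ. S₀ and S₁ are linearly independent, so a₁b₁ᵀ and a₂b₂ᵀ must span the same plane of matrices: they are the rank-1 matrices of the form x·S₀ + y·S₁.
The 2×2 minor of x·S₀ + y·S₁ on rows {0,1}, columns {0,2} is 45·xy + 15·y² = 15·(y)(3·x + y), vanishing at (x:y) = (1:0) and (1:-3).
M₁ = S₀ = [[9, 6, -6], [18, 12, -12]] = 3·[1, 2][3, 2, -2]ᵀ and M₂ = S₀ − 3·S₁ = [[-9, -6, -9], [-27, -18, -27]] = (-3)·[1, 3][3, 2, 3]ᵀ, so take a₁ = [1, 2], b₁ = [3, 2, -2], a₂ = [1, 3], b₂ = [3, 2, 3].
Each slice is an integer combination of E₁ = a₁b₁ᵀ and E₂ = a₂b₂ᵀ: S₀ = 3·E₁, S₁ = E₁ + E₂, S₂ = 3·E₁ + 2·E₂; reading off coefficients, c₁ = [3, 1, 3] and c₂ = [0, 1, 2].
Hence T = [1, 2] ∘ [3, 2, -2] ∘ [3, 1, 3] + [1, 3] ∘ [3, 2, 3] ∘ [0, 1, 2], so rank(T) ≤ 2.
These bounds meet, so rank(T) = 2.

rank(T) = 2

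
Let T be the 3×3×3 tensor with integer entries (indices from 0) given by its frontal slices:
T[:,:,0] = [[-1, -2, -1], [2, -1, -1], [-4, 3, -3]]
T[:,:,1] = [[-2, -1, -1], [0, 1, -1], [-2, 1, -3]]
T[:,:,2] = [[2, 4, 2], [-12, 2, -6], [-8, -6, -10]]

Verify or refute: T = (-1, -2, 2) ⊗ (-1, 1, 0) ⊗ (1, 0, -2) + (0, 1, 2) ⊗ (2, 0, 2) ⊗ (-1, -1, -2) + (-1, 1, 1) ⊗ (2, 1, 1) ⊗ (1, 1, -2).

Yes

Reconstruct entrywise from the claimed factors. For example, T[0,1,2] = 4 and Σₗ aₗ[0]bₗ[1]cₗ[2] = (-1)·(1)·(-2) + (0)·(0)·(-2) + (-1)·(1)·(-2) = 4; checking all 27 entries, every one matches. The claim holds.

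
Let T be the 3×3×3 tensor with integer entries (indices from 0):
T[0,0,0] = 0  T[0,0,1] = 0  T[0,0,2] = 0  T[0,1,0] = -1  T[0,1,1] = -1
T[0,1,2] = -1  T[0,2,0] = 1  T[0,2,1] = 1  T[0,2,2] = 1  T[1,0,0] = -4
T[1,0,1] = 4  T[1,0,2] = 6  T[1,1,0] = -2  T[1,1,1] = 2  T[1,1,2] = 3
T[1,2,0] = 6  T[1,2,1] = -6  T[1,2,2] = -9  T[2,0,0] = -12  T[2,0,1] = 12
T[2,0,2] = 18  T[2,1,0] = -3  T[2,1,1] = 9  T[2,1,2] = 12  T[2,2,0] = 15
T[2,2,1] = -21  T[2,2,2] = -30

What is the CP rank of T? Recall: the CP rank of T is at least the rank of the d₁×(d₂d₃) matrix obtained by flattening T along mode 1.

2

Lower bound: the mode-1 unfolding of T (rows indexed by i, columns by (j,k) = (0,0), (0,1), (0,2), (1,0), (1,1), (1,2), (2,0), (2,1), (2,2)) is [[0, 0, 0, -1, -1, -1, 1, 1, 1], [-4, 4, 6, -2, 2, 3, 6, -6, -9], [-12, 12, 18, -3, 9, 12, 15, -21, -30]].
There the 2×2 minor on rows i ∈ {0, 1}, columns (j,k) ∈ {(0,0), (1,0)} is det [[0, -1], [-4, -2]] = -4 ≠ 0, so this unfolding has rank ≥ 2; CP rank is at least every unfolding rank, so rank(T) ≥ 2. (Flattening ranks never certify an upper bound on CP rank; for that we must actually write T with 2 rank-1 terms.)
Upper bound — finding two terms. Write S_k = T[:,:,k] for the frontal slices: S₀ = [[0, -1, 1], [-4, -2, 6], [-12, -3, 15]], S₁ = [[0, -1, 1], [4, 2, -6], [12, 9, -21]], S₂ = [[0, -1, 1], [6, 3, -9], [18, 12, -30]].
If T = a₁ (x) b₁ (x) c₁ + a₂ (x) b₂ (x) c₂ then each S_k = c₁[k]·a₁b₁ᵀ + c₂[k]·a₂b₂ᵀ. S₀ and S₁ are linearly independent, so a₁b₁ᵀ and a₂b₂ᵀ must span the same plane of matrices: they are the rank-1 matrices of the form x·S₀ + y·S₁.
The 2×2 minor of x·S₀ + y·S₁ on rows {0,1}, columns {0,1} is −4·x² + 4·y² = (-4)·(x − y)(x + y), vanishing at (x:y) = (1:1) and (1:-1).
M₁ = S₀ + S₁ = [[0, -2, 2], [0, 0, 0], [0, 6, -6]] = (-2)·(1, 0, -3)(0, 1, -1)ᵀ and M₂ = S₀ − S₁ = [[0, 0, 0], [-8, -4, 12], [-24, -12, 36]] = (-4)·(0, 1, 3)(2, 1, -3)ᵀ, so take a₁ = (1, 0, -3), b₁ = (0, 1, -1), a₂ = (0, 1, 3), b₂ = (2, 1, -3).
Each slice is an integer combination of E₁ = a₁b₁ᵀ and E₂ = a₂b₂ᵀ: S₀ = −E₁ − 2·E₂, S₁ = −E₁ + 2·E₂, S₂ = −E₁ + 3·E₂; reading off coefficients, c₁ = (-1, -1, -1) and c₂ = (-2, 2, 3).
Hence T = (1, 0, -3) (x) (0, 1, -1) (x) (-1, -1, -1) + (0, 1, 3) (x) (2, 1, -3) (x) (-2, 2, 3), so rank(T) ≤ 2.
These bounds meet, so rank(T) = 2.
Check entry T[0,0,0] = 0: (1)·(0)·(-1) + (0)·(2)·(-2) = 0.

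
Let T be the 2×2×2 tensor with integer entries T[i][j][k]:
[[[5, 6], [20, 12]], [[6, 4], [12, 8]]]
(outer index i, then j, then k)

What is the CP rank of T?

2

Lower bound: in the mode-3 unfolding of T (rows indexed by k, columns by (i,j)) the 2×2 minor on rows k ∈ {0, 1}, columns (i,j) ∈ {(0,0), (0,1)} is det [[5, 20], [6, 12]] = -60 ≠ 0, so that unfolding has rank ≥ 2 and hence rank(T) ≥ 2 (CP rank is at least every unfolding rank, though it can be larger).
Upper bound: with S_k = T[:,:,k], the two rank-1 terms a₁b₁ᵀ, a₂b₂ᵀ are the rank-1 members of the pencil x·S₀ + y·S₁.
det(x·S₀ + y·S₁) is −60·x² − 40·xy = (-20)·(3·x + 2·y)(x), vanishing at (x:y) = (2:-3) and (0:1).
M₁ = 2·S₀ − 3·S₁ = [[-8, 4], [0, 0]] = (-4)·[1, 0][2, -1]ᵀ and M₂ = S₁ = [[6, 12], [4, 8]] = 2·[3, 2][1, 2]ᵀ, so take a₁ = [1, 0], b₁ = [2, -1], a₂ = [3, 2], b₂ = [1, 2].
Each slice is an integer combination of E₁ = a₁b₁ᵀ and E₂ = a₂b₂ᵀ: S₀ = −2·E₁ + 3·E₂, S₁ = 2·E₂; reading off coefficients, c₁ = [-2, 0] and c₂ = [3, 2].
Hence T = [1, 0] ⊗ [2, -1] ⊗ [-2, 0] + [3, 2] ⊗ [1, 2] ⊗ [3, 2], so rank(T) ≤ 2.
These bounds meet, so rank(T) = 2.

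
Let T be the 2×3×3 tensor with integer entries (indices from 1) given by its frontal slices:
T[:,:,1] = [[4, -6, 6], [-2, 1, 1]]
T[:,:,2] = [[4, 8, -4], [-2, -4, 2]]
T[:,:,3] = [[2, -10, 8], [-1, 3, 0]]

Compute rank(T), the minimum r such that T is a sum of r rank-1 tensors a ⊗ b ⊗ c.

3

Lower bound: the mode-2 unfolding of T (rows indexed by j, columns by (i,k) = (1,1), (1,2), (1,3), (2,1), (2,2), (2,3)) is [[4, 4, 2, -2, -2, -1], [-6, 8, -10, 1, -4, 3], [6, -4, 8, 1, 2, 0]].
There the 3×3 minor on rows j ∈ {1, 2, 3}, columns (i,k) ∈ {(1,1), (1,2), (2,1)} is det [[4, 4, -2], [-6, 8, 1], [6, -4, 1]] = 144 ≠ 0, so this unfolding has rank ≥ 3; CP rank is at least every unfolding rank, so rank(T) ≥ 3. (Unfolding ranks only ever bound the CP rank from below — rank(T) can be strictly larger than all of them — so the matching upper bound has to come from an explicit 3-term decomposition.)
Upper bound: T is a sum of 3 rank-1 terms, T = [2, -1] ⊗ [0, 2, -1] ⊗ [-1, 2, -2] + [2, -1] ⊗ [1, 0, 0] ⊗ [2, 2, 1] + [2, 1] ⊗ [0, 1, -2] ⊗ [-1, 0, -1] (written with every a and b primitive with positive leading entry and the scale carried by c; CP decompositions are not unique, and this one is verified by expanding entrywise), so rank(T) ≤ 3.
These bounds meet, so rank(T) = 3.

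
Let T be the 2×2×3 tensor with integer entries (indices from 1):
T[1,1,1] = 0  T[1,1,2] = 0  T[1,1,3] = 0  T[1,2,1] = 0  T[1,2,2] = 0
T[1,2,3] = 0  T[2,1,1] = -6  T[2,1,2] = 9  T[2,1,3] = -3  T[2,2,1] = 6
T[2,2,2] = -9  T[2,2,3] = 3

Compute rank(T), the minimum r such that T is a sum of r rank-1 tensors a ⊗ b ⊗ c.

Lower bound: T ≠ 0 (e.g. T[2,1,1] = -6), so rank(T) ≥ 1.
Upper bound: the mode-1 fibre T[:,1,1] = [0, -6] gives a = [0, 1] (primitive direction); the mode-2 fibre T[2,:,1] = [-6, 6] gives b = [1, -1]; then c[k] = T[2,1,k] / (a[2]·b[1]) = [-6, 9, -3] / 1 = [-6, 9, -3].
Expanding [0, 1] ⊗ [1, -1] ⊗ [-6, 9, -3] reproduces all 12 entries of T, so T = [0, 1] ⊗ [1, -1] ⊗ [-6, 9, -3] and rank(T) ≤ 1.
These bounds meet, so rank(T) = 1.

1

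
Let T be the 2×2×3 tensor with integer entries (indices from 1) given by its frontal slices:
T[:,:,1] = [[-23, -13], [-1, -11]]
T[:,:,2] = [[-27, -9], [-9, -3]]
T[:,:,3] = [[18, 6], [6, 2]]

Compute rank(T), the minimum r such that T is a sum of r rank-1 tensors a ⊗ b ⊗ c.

Lower bound: in the mode-3 unfolding of T (rows indexed by k, columns by (i,j)) the 2×2 minor on rows k ∈ {1, 2}, columns (i,j) ∈ {(1,1), (1,2)} is det [[-23, -13], [-27, -9]] = -144 ≠ 0, so that unfolding has rank ≥ 2 and hence rank(T) ≥ 2 (CP rank is at least every unfolding rank, though it can be larger).
Upper bound: with S_k = T[:,:,k], the two rank-1 terms a₁b₁ᵀ, a₂b₂ᵀ are the rank-1 members of the pencil x·S₁ + y·S₂.
det(x·S₁ + y·S₂) is 240·x² + 240·xy = 240·(x + y)(x), vanishing at (x:y) = (1:-1) and (0:1).
M₁ = S₁ − S₂ = [[4, -4], [8, -8]] = 4·[1, 2][1, -1]ᵀ and M₂ = S₂ = [[-27, -9], [-9, -3]] = (-3)·[3, 1][3, 1]ᵀ, so take a₁ = [1, 2], b₁ = [1, -1], a₂ = [3, 1], b₂ = [3, 1].
Each slice is an integer combination of E₁ = a₁b₁ᵀ and E₂ = a₂b₂ᵀ: S₁ = 4·E₁ − 3·E₂, S₂ = −3·E₂, S₃ = 2·E₂; reading off coefficients, c₁ = [4, 0, 0] and c₂ = [-3, -3, 2].
Hence T = [1, 2] ⊗ [1, -1] ⊗ [4, 0, 0] + [3, 1] ⊗ [3, 1] ⊗ [-3, -3, 2], so rank(T) ≤ 2.
These bounds meet, so rank(T) = 2.

2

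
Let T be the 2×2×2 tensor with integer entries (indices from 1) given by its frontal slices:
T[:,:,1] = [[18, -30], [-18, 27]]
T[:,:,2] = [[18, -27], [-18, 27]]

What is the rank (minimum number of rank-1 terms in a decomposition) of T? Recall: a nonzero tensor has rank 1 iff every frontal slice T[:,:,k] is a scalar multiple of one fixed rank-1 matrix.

2

Lower bound: the mode-3 unfolding of T (rows indexed by k, columns by (i,j) = (1,1), (1,2), (2,1), (2,2)) is [[18, -30, -18, 27], [18, -27, -18, 27]].
There the 2×2 minor on rows k ∈ {1, 2}, columns (i,j) ∈ {(1,1), (1,2)} is det [[18, -30], [18, -27]] = 54 ≠ 0, so this unfolding has rank ≥ 2; CP rank is at least every unfolding rank, so rank(T) ≥ 2. (Unfolding ranks only ever bound the CP rank from below — rank(T) can be strictly larger than all of them — so the matching upper bound has to come from an explicit 2-term decomposition.)
Upper bound — finding two terms. Write S_k = T[:,:,k] for the frontal slices: S₁ = [[18, -30], [-18, 27]], S₂ = [[18, -27], [-18, 27]].
If T = a₁ (x) b₁ (x) c₁ + a₂ (x) b₂ (x) c₂ then each S_k = c₁[k]·a₁b₁ᵀ + c₂[k]·a₂b₂ᵀ. S₁ and S₂ are linearly independent, so a₁b₁ᵀ and a₂b₂ᵀ must span the same plane of matrices: they are the rank-1 matrices of the form x·S₁ + y·S₂.
det(x·S₁ + y·S₂) is −54·x² − 54·xy = (-54)·(x + y)(x), vanishing at (x:y) = (1:-1) and (0:1).
M₁ = S₁ − S₂ = [[0, -3], [0, 0]] = (-3)·(1, 0)(0, 1)ᵀ and M₂ = S₂ = [[18, -27], [-18, 27]] = 9·(1, -1)(2, -3)ᵀ, so take a₁ = (1, 0), b₁ = (0, 1), a₂ = (1, -1), b₂ = (2, -3).
Each slice is an integer combination of E₁ = a₁b₁ᵀ and E₂ = a₂b₂ᵀ: S₁ = −3·E₁ + 9·E₂, S₂ = 9·E₂; reading off coefficients, c₁ = (-3, 0) and c₂ = (9, 9).
Hence T = (1, 0) (x) (0, 1) (x) (-3, 0) + (1, -1) (x) (2, -3) (x) (9, 9), so rank(T) ≤ 2.
These bounds meet, so rank(T) = 2.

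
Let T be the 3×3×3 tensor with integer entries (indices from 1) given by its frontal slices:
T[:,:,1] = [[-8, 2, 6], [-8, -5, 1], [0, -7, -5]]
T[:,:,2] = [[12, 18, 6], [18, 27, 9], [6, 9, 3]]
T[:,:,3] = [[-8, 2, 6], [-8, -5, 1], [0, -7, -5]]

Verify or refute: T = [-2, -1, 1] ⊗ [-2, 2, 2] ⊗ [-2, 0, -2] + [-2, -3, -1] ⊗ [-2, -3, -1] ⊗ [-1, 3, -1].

Reconstruct entry (1,1,1) from the claimed factors: Σₗ aₗ[1]bₗ[1]cₗ[1] = (-2)·(-2)·(-2) + (-2)·(-2)·(-1) = -12, but T[1,1,1] = -8. The claim is false.

No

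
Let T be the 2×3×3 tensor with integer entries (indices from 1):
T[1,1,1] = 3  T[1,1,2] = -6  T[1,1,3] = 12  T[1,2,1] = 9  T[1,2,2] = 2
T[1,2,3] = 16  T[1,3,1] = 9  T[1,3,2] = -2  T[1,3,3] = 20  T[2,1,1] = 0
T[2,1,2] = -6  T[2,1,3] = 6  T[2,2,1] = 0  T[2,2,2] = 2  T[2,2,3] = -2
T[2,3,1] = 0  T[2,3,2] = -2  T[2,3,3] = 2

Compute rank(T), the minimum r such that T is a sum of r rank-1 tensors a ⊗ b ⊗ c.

2

Lower bound: the mode-2 unfolding of T (rows indexed by j, columns by (i,k) = (1,1), (1,2), (1,3), (2,1), (2,2), (2,3)) is [[3, -6, 12, 0, -6, 6], [9, 2, 16, 0, 2, -2], [9, -2, 20, 0, -2, 2]].
There the 2×2 minor on rows j ∈ {1, 2}, columns (i,k) ∈ {(1,1), (1,2)} is det [[3, -6], [9, 2]] = 60 ≠ 0, so this unfolding has rank ≥ 2; CP rank is at least every unfolding rank, so rank(T) ≥ 2. (This is only a lower bound: in general the CP rank may exceed every unfolding rank, so we still need to exhibit 2 rank-1 terms summing to T.)
Upper bound — finding two terms. Write S_k = T[:,:,k] for the frontal slices: S₁ = [[3, 9, 9], [0, 0, 0]], S₂ = [[-6, 2, -2], [-6, 2, -2]], S₃ = [[12, 16, 20], [6, -2, 2]].
If T = a₁ ⊗ b₁ ⊗ c₁ + a₂ ⊗ b₂ ⊗ c₂ then each S_k = c₁[k]·a₁b₁ᵀ + c₂[k]·a₂b₂ᵀ. S₁ and S₂ are linearly independent, so a₁b₁ᵀ and a₂b₂ᵀ must span the same plane of matrices: they are the rank-1 matrices of the form x·S₁ + y·S₂.
The 2×2 minor of x·S₁ + y·S₂ on rows {1,2}, columns {1,2} is 60·xy = 60·(y)(x), vanishing at (x:y) = (1:0) and (0:1).
M₁ = S₁ = [[3, 9, 9], [0, 0, 0]] = 3·[1, 0][1, 3, 3]ᵀ and M₂ = S₂ = [[-6, 2, -2], [-6, 2, -2]] = (-2)·[1, 1][3, -1, 1]ᵀ, so take a₁ = [1, 0], b₁ = [1, 3, 3], a₂ = [1, 1], b₂ = [3, -1, 1].
Each slice is an integer combination of E₁ = a₁b₁ᵀ and E₂ = a₂b₂ᵀ: S₁ = 3·E₁, S₂ = −2·E₂, S₃ = 6·E₁ + 2·E₂; reading off coefficients, c₁ = [3, 0, 6] and c₂ = [0, -2, 2].
Hence T = [1, 0] ⊗ [1, 3, 3] ⊗ [3, 0, 6] + [1, 1] ⊗ [3, -1, 1] ⊗ [0, -2, 2], so rank(T) ≤ 2.
These bounds meet, so rank(T) = 2.
Check entry T[2,1,2] = -6: (0)·(1)·(0) + (1)·(3)·(-2) = -6.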